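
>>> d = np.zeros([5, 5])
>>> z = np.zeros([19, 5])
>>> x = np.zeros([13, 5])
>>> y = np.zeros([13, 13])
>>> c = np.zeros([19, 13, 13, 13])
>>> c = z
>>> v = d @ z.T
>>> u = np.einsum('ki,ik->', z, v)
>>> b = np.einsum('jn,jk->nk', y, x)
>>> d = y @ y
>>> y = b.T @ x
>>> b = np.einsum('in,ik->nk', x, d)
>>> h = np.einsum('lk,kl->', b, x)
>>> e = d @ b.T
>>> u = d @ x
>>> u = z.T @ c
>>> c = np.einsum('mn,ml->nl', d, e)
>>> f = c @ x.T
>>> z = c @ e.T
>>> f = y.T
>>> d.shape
(13, 13)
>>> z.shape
(13, 13)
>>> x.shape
(13, 5)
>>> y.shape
(5, 5)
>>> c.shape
(13, 5)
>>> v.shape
(5, 19)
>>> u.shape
(5, 5)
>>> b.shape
(5, 13)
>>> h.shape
()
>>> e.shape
(13, 5)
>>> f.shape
(5, 5)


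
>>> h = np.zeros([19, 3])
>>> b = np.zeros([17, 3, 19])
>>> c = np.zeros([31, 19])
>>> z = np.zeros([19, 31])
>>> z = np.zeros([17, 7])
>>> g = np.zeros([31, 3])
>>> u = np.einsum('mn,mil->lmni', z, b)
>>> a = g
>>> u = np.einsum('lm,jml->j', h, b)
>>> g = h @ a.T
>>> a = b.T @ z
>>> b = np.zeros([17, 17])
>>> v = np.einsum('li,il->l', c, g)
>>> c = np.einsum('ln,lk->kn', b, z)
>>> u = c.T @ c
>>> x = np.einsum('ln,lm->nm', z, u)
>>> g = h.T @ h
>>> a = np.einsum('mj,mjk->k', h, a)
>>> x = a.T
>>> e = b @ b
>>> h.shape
(19, 3)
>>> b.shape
(17, 17)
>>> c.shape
(7, 17)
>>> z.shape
(17, 7)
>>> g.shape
(3, 3)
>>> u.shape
(17, 17)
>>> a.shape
(7,)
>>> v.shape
(31,)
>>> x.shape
(7,)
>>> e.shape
(17, 17)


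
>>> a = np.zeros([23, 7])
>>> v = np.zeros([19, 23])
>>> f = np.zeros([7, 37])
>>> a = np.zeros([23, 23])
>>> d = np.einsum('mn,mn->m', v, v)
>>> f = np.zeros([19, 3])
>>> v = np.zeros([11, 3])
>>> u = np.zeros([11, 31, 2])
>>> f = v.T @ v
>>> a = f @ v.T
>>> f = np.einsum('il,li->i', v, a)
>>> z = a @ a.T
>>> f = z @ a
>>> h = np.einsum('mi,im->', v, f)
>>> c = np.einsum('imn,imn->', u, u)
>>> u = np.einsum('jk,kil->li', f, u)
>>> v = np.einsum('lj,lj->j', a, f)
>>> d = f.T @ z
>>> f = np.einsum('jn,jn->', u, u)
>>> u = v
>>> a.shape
(3, 11)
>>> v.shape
(11,)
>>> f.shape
()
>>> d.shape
(11, 3)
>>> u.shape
(11,)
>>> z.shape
(3, 3)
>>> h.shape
()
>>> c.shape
()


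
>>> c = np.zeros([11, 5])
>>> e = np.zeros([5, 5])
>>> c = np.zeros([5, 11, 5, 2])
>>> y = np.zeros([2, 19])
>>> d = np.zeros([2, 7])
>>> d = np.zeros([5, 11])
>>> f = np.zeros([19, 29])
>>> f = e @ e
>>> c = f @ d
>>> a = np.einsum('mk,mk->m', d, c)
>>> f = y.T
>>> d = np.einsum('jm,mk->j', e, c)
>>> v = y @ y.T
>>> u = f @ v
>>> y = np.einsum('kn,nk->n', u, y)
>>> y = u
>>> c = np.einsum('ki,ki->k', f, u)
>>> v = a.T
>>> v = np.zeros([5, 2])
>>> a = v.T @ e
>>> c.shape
(19,)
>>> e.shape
(5, 5)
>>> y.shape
(19, 2)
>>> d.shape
(5,)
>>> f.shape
(19, 2)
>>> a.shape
(2, 5)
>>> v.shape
(5, 2)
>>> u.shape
(19, 2)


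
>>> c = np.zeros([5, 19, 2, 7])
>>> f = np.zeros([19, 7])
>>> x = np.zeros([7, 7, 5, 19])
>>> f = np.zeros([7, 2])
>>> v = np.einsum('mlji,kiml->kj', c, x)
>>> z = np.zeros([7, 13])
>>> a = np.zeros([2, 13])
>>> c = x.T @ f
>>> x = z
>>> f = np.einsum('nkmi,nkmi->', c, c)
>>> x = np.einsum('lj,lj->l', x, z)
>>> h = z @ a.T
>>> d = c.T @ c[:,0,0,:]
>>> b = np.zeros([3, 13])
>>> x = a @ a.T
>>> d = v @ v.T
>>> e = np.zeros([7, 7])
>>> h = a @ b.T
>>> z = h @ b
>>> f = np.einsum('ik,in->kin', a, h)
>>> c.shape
(19, 5, 7, 2)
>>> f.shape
(13, 2, 3)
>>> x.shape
(2, 2)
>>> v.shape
(7, 2)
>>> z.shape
(2, 13)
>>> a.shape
(2, 13)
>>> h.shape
(2, 3)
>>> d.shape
(7, 7)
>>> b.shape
(3, 13)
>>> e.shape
(7, 7)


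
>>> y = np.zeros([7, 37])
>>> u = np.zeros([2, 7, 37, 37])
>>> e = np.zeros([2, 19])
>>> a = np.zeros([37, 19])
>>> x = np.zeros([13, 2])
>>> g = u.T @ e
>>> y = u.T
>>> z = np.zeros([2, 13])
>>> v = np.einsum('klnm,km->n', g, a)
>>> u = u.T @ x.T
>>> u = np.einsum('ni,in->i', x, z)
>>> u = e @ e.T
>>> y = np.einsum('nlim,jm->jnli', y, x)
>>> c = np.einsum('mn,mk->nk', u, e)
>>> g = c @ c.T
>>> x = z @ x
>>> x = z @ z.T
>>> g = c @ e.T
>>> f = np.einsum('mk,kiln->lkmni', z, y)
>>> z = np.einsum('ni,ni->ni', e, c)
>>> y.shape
(13, 37, 37, 7)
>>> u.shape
(2, 2)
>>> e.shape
(2, 19)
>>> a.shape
(37, 19)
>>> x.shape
(2, 2)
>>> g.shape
(2, 2)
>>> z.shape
(2, 19)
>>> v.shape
(7,)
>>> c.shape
(2, 19)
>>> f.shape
(37, 13, 2, 7, 37)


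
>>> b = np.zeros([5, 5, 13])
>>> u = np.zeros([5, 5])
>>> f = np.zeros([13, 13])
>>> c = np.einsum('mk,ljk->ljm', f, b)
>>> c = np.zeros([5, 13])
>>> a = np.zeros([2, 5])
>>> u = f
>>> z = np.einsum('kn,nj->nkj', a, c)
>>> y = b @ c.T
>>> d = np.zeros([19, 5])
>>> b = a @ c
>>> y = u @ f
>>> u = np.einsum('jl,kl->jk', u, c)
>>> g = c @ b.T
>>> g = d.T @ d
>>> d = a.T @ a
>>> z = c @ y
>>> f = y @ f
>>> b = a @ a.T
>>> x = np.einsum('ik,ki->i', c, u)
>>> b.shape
(2, 2)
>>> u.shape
(13, 5)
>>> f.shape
(13, 13)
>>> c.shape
(5, 13)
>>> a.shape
(2, 5)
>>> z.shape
(5, 13)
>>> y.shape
(13, 13)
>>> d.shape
(5, 5)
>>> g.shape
(5, 5)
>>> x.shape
(5,)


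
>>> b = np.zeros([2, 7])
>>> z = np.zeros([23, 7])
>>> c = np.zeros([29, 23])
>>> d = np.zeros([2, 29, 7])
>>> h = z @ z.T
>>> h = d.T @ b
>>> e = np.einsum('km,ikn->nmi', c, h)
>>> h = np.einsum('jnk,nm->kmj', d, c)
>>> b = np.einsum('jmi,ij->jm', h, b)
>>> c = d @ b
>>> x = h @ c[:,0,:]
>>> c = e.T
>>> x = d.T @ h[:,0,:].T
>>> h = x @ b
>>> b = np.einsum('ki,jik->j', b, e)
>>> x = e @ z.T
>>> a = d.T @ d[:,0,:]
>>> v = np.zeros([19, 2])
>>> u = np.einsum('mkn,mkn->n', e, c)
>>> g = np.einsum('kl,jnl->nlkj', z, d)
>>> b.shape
(7,)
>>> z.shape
(23, 7)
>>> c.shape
(7, 23, 7)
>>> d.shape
(2, 29, 7)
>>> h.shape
(7, 29, 23)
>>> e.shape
(7, 23, 7)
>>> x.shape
(7, 23, 23)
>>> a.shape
(7, 29, 7)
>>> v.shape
(19, 2)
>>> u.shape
(7,)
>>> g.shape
(29, 7, 23, 2)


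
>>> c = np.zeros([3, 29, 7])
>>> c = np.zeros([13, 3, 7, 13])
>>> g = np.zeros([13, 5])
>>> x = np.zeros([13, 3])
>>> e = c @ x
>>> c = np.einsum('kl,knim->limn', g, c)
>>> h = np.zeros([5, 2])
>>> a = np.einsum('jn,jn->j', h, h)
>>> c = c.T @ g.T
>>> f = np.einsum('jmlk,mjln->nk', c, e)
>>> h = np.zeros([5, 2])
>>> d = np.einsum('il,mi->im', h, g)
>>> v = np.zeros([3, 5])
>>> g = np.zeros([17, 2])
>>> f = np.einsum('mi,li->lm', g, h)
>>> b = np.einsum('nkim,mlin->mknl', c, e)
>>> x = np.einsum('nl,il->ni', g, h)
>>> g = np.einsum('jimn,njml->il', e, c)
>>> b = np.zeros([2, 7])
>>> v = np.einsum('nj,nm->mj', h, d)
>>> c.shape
(3, 13, 7, 13)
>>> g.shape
(3, 13)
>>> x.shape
(17, 5)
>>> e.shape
(13, 3, 7, 3)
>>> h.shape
(5, 2)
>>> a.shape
(5,)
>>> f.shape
(5, 17)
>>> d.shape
(5, 13)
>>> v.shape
(13, 2)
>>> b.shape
(2, 7)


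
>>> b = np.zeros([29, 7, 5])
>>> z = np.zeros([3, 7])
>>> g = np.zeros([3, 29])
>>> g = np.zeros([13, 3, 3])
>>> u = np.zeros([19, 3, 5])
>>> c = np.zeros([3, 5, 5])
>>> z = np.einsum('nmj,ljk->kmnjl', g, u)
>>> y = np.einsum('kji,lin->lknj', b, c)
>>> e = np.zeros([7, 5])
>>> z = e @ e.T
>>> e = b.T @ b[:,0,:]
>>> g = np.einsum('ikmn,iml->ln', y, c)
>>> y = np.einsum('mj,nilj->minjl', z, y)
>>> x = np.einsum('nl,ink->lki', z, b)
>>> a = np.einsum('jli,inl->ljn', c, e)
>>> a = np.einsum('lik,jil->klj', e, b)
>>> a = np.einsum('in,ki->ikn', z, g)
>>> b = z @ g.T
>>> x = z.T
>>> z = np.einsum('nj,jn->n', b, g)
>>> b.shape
(7, 5)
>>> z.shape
(7,)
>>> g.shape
(5, 7)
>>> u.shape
(19, 3, 5)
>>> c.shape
(3, 5, 5)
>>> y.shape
(7, 29, 3, 7, 5)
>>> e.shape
(5, 7, 5)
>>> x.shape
(7, 7)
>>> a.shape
(7, 5, 7)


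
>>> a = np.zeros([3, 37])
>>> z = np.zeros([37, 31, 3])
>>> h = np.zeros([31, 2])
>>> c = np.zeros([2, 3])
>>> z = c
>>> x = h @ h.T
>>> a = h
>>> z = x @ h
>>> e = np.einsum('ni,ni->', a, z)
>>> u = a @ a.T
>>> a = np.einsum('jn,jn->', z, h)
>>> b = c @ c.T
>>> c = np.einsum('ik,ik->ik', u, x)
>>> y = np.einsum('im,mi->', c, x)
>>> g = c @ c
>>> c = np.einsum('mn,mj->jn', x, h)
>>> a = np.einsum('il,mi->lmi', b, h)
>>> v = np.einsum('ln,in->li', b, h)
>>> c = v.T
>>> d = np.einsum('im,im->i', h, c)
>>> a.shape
(2, 31, 2)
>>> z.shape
(31, 2)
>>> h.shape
(31, 2)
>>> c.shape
(31, 2)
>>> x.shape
(31, 31)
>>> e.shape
()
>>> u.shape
(31, 31)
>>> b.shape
(2, 2)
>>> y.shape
()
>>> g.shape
(31, 31)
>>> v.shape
(2, 31)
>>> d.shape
(31,)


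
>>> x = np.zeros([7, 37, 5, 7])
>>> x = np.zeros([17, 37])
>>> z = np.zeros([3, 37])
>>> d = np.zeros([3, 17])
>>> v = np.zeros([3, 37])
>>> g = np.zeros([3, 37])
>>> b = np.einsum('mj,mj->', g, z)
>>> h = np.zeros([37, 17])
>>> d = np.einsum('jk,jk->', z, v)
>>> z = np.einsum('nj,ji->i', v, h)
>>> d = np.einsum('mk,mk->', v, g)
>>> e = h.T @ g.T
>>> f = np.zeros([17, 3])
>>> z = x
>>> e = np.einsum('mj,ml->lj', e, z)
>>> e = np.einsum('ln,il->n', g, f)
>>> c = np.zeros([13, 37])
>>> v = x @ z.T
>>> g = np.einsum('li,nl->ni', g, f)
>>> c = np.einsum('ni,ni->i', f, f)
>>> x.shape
(17, 37)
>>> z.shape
(17, 37)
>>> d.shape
()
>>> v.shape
(17, 17)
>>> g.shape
(17, 37)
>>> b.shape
()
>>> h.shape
(37, 17)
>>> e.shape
(37,)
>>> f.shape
(17, 3)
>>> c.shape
(3,)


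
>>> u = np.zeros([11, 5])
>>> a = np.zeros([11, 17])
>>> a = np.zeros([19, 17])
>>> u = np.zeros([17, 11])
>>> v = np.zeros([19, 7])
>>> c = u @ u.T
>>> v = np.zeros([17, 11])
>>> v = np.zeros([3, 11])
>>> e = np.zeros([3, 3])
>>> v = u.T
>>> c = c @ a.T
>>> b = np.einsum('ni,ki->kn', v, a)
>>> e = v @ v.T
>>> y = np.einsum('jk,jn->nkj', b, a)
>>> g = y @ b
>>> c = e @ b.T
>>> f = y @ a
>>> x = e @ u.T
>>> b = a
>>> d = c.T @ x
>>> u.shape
(17, 11)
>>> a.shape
(19, 17)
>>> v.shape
(11, 17)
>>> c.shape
(11, 19)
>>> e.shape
(11, 11)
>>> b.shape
(19, 17)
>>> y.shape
(17, 11, 19)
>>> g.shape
(17, 11, 11)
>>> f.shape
(17, 11, 17)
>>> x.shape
(11, 17)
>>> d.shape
(19, 17)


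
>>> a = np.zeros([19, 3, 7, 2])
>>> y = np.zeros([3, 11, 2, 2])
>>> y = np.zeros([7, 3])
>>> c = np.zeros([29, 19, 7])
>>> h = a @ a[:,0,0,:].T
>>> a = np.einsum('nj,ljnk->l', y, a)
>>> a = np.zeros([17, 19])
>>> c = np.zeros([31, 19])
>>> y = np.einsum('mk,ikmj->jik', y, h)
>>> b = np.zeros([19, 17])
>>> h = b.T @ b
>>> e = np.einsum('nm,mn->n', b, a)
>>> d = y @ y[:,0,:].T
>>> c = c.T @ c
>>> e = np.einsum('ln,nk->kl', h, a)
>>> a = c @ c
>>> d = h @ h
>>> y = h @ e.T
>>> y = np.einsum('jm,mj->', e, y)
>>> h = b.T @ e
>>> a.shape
(19, 19)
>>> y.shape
()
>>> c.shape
(19, 19)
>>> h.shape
(17, 17)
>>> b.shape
(19, 17)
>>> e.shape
(19, 17)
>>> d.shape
(17, 17)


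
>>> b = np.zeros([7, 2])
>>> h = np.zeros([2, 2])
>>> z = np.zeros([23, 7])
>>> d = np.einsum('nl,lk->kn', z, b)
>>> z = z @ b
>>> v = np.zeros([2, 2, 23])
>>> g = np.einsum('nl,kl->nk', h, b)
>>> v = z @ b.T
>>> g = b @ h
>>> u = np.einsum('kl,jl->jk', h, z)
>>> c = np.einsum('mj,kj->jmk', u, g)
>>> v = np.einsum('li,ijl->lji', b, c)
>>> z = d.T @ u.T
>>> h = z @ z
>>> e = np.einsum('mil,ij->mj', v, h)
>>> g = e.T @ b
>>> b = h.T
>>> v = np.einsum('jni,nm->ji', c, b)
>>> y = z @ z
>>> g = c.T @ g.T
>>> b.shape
(23, 23)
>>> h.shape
(23, 23)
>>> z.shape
(23, 23)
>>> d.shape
(2, 23)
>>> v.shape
(2, 7)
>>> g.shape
(7, 23, 23)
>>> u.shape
(23, 2)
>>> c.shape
(2, 23, 7)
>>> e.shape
(7, 23)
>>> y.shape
(23, 23)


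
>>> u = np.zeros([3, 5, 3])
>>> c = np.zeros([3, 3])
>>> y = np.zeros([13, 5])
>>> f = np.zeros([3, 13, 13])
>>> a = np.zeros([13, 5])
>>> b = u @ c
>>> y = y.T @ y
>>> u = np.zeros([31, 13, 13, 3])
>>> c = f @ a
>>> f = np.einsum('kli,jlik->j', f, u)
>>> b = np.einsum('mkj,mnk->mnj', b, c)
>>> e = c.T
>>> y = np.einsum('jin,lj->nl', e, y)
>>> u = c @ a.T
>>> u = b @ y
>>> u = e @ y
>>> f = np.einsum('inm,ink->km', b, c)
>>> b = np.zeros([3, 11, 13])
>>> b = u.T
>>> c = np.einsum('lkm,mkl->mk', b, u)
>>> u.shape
(5, 13, 5)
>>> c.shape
(5, 13)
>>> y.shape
(3, 5)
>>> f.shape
(5, 3)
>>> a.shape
(13, 5)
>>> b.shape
(5, 13, 5)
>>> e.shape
(5, 13, 3)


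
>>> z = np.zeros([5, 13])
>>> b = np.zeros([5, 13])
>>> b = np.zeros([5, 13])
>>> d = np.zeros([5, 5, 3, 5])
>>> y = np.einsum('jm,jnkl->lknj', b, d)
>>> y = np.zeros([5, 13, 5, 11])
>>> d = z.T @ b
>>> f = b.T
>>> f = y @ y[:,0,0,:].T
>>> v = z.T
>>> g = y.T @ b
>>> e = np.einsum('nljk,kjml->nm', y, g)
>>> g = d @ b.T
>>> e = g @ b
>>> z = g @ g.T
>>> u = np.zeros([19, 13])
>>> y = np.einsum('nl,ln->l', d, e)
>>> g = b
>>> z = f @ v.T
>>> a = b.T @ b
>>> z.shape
(5, 13, 5, 13)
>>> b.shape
(5, 13)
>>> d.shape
(13, 13)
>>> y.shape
(13,)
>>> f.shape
(5, 13, 5, 5)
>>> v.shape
(13, 5)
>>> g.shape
(5, 13)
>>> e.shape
(13, 13)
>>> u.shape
(19, 13)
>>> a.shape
(13, 13)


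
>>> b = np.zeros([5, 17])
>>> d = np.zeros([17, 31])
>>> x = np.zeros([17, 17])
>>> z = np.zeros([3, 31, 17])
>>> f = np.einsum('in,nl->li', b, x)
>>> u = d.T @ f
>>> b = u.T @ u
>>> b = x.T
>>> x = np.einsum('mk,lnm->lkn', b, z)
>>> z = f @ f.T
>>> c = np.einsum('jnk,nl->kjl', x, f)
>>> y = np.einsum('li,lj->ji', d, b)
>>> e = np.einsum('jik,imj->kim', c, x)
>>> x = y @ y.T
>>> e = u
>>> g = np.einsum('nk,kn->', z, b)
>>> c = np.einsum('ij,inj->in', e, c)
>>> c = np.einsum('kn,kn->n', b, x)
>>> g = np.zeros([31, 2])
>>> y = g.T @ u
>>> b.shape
(17, 17)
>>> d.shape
(17, 31)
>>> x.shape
(17, 17)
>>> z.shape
(17, 17)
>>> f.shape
(17, 5)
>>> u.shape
(31, 5)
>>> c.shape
(17,)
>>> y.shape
(2, 5)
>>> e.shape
(31, 5)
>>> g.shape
(31, 2)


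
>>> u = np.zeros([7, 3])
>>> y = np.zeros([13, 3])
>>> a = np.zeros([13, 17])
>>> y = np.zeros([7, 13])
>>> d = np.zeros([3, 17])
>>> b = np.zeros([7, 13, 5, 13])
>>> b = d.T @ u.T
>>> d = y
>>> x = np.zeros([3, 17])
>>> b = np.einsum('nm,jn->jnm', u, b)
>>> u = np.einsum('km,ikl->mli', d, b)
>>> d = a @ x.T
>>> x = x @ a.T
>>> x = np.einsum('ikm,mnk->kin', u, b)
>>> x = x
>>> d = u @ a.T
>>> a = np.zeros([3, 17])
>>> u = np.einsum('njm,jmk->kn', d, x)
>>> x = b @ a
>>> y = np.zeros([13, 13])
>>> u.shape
(7, 13)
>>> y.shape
(13, 13)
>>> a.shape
(3, 17)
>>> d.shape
(13, 3, 13)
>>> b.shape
(17, 7, 3)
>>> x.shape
(17, 7, 17)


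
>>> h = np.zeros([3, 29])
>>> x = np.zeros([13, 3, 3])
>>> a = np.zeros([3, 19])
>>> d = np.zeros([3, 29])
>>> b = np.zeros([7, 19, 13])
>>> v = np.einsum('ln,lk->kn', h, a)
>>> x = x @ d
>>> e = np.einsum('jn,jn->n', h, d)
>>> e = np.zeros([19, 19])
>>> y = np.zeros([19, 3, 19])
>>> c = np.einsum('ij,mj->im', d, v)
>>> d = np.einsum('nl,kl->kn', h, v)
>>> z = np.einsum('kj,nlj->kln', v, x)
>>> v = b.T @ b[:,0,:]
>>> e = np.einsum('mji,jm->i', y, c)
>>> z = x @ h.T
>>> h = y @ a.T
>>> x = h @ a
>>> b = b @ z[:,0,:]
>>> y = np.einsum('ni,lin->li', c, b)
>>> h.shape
(19, 3, 3)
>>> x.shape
(19, 3, 19)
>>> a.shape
(3, 19)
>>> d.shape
(19, 3)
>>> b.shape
(7, 19, 3)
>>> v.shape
(13, 19, 13)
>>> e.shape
(19,)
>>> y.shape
(7, 19)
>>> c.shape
(3, 19)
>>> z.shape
(13, 3, 3)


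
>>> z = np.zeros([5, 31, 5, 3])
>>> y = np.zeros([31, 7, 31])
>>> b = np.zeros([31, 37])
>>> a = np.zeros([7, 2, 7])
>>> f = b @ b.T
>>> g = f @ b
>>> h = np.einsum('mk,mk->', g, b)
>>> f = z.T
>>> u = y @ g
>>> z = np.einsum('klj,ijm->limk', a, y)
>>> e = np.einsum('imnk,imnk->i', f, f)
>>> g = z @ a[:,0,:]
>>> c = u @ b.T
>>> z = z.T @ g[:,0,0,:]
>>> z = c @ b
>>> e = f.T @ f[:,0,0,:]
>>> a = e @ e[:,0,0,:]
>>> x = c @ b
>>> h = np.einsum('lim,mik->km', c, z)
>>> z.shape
(31, 7, 37)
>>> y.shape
(31, 7, 31)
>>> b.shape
(31, 37)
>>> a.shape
(5, 31, 5, 5)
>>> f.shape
(3, 5, 31, 5)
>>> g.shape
(2, 31, 31, 7)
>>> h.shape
(37, 31)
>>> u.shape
(31, 7, 37)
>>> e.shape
(5, 31, 5, 5)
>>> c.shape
(31, 7, 31)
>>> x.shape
(31, 7, 37)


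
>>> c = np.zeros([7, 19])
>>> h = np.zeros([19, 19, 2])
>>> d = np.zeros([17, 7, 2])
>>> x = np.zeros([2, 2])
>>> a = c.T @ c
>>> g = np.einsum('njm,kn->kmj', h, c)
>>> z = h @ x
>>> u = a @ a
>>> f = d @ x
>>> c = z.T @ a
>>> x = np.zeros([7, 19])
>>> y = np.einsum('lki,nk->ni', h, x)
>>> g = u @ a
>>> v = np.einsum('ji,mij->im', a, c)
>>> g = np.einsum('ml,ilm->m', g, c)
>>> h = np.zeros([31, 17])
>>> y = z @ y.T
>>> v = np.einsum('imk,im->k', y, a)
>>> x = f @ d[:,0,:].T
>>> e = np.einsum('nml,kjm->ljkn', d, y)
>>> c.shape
(2, 19, 19)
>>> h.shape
(31, 17)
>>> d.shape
(17, 7, 2)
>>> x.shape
(17, 7, 17)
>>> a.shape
(19, 19)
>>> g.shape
(19,)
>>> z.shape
(19, 19, 2)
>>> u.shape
(19, 19)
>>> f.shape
(17, 7, 2)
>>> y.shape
(19, 19, 7)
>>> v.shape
(7,)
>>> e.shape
(2, 19, 19, 17)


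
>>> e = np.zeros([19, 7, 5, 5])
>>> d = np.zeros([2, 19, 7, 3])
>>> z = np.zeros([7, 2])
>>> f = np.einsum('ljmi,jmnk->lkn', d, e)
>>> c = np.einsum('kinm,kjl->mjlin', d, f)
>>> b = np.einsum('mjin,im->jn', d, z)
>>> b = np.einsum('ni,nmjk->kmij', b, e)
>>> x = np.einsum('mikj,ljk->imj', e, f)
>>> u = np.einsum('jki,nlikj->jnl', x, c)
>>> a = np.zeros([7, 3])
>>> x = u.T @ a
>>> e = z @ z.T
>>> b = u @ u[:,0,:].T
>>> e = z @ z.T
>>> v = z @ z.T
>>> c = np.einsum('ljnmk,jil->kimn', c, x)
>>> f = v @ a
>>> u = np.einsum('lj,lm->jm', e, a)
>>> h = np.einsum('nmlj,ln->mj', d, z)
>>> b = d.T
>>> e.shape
(7, 7)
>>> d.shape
(2, 19, 7, 3)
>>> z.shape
(7, 2)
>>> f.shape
(7, 3)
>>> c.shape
(7, 3, 19, 5)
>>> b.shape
(3, 7, 19, 2)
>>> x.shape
(5, 3, 3)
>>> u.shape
(7, 3)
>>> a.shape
(7, 3)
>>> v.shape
(7, 7)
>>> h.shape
(19, 3)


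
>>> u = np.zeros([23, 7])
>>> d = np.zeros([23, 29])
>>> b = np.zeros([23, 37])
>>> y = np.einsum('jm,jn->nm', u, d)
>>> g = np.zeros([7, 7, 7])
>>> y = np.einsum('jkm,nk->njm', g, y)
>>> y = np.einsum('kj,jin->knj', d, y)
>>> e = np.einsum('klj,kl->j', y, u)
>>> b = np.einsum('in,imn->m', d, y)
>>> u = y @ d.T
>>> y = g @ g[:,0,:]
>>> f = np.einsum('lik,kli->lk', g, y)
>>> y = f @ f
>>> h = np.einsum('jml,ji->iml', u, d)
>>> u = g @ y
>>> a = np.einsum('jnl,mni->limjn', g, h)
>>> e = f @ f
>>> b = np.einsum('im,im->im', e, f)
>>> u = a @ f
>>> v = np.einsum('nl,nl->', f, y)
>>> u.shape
(7, 23, 29, 7, 7)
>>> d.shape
(23, 29)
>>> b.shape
(7, 7)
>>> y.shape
(7, 7)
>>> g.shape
(7, 7, 7)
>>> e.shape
(7, 7)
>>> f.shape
(7, 7)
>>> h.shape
(29, 7, 23)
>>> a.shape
(7, 23, 29, 7, 7)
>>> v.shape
()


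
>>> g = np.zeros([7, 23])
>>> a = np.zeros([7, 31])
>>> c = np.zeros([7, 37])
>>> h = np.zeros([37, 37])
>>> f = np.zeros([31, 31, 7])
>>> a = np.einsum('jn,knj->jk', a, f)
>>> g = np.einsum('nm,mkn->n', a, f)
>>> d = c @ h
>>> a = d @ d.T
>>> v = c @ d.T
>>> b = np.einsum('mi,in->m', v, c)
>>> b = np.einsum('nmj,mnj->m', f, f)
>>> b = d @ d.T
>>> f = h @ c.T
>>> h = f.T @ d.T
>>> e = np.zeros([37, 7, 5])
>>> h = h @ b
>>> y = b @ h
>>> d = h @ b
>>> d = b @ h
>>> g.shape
(7,)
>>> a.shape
(7, 7)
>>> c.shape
(7, 37)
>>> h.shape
(7, 7)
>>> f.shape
(37, 7)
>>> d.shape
(7, 7)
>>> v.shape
(7, 7)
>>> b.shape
(7, 7)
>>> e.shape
(37, 7, 5)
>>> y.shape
(7, 7)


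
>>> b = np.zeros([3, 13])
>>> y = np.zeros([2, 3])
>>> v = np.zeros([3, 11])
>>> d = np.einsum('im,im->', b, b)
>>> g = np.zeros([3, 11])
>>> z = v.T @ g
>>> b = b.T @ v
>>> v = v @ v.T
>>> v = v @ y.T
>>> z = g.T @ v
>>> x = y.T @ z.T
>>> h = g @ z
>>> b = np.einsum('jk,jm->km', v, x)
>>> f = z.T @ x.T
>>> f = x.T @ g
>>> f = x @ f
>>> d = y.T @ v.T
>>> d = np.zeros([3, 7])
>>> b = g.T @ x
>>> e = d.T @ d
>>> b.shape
(11, 11)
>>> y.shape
(2, 3)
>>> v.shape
(3, 2)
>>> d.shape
(3, 7)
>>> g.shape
(3, 11)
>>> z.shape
(11, 2)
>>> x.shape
(3, 11)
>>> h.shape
(3, 2)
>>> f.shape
(3, 11)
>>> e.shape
(7, 7)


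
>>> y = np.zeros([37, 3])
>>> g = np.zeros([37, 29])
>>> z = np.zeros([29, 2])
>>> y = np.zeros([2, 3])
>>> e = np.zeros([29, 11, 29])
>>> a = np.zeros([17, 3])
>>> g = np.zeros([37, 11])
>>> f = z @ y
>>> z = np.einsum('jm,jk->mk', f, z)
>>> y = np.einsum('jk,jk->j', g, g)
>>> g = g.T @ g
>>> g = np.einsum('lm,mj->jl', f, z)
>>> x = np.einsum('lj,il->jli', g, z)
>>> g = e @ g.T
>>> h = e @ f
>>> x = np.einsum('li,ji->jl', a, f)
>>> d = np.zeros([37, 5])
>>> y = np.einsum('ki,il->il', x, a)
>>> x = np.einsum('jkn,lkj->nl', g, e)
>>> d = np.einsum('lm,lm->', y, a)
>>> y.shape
(17, 3)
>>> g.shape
(29, 11, 2)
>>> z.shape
(3, 2)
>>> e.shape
(29, 11, 29)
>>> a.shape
(17, 3)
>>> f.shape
(29, 3)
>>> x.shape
(2, 29)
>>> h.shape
(29, 11, 3)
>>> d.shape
()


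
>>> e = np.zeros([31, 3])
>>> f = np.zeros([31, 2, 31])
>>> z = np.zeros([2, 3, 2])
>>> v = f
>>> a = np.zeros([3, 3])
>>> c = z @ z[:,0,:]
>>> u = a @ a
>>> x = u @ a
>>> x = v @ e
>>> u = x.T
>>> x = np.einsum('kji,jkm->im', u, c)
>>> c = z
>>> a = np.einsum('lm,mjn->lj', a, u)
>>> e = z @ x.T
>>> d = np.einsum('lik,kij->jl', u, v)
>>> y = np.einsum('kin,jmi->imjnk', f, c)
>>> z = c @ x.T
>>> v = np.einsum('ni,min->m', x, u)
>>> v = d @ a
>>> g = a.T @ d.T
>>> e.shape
(2, 3, 31)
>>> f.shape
(31, 2, 31)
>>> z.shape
(2, 3, 31)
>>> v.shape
(31, 2)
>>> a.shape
(3, 2)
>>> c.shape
(2, 3, 2)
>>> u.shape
(3, 2, 31)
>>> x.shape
(31, 2)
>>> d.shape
(31, 3)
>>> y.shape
(2, 3, 2, 31, 31)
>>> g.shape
(2, 31)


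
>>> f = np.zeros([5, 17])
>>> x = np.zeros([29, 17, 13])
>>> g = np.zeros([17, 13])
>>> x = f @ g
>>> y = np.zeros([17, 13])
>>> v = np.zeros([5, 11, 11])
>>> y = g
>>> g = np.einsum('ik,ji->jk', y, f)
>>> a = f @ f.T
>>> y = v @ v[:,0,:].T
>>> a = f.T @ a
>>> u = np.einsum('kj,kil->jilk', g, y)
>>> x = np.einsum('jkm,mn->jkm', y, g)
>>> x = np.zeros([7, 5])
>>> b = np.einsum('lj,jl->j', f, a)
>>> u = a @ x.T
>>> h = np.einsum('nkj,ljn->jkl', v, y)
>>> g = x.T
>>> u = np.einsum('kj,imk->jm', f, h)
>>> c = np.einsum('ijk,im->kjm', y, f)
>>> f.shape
(5, 17)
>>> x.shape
(7, 5)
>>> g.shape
(5, 7)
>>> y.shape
(5, 11, 5)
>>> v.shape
(5, 11, 11)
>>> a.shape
(17, 5)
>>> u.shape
(17, 11)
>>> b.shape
(17,)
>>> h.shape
(11, 11, 5)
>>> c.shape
(5, 11, 17)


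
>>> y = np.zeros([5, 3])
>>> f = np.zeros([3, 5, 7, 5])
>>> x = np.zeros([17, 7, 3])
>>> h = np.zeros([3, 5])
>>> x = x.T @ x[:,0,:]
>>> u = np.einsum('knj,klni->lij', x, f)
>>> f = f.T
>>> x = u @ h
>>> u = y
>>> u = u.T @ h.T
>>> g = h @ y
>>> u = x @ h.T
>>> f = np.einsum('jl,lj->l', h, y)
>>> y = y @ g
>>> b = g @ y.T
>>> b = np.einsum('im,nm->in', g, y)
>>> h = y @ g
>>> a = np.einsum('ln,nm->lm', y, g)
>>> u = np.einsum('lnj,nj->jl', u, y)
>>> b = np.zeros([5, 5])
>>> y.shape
(5, 3)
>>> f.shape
(5,)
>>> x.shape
(5, 5, 5)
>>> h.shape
(5, 3)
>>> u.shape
(3, 5)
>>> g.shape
(3, 3)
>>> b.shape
(5, 5)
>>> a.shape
(5, 3)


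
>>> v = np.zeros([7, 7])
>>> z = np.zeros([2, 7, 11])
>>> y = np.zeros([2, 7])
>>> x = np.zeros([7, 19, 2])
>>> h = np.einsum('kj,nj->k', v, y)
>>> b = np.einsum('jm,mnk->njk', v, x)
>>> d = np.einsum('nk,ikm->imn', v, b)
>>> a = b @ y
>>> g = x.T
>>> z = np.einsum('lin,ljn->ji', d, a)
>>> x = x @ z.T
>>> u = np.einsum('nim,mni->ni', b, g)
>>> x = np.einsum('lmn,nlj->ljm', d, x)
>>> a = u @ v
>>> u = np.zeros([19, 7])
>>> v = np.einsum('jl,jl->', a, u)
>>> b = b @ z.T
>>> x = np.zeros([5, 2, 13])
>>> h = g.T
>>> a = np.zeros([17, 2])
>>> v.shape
()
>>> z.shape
(7, 2)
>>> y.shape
(2, 7)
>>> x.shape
(5, 2, 13)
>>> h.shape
(7, 19, 2)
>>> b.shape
(19, 7, 7)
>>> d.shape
(19, 2, 7)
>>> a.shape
(17, 2)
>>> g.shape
(2, 19, 7)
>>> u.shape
(19, 7)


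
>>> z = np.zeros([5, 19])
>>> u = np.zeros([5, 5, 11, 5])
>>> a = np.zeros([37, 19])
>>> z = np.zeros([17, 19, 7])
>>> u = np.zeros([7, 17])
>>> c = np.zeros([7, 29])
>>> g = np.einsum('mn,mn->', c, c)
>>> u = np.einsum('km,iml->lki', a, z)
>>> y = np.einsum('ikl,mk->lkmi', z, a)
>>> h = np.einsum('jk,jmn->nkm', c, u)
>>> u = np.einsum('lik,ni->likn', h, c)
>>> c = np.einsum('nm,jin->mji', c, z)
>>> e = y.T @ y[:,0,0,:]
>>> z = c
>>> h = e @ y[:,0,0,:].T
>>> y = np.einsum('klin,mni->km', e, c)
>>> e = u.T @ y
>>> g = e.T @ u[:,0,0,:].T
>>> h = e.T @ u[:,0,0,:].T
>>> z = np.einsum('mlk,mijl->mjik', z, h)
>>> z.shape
(29, 37, 29, 19)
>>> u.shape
(17, 29, 37, 7)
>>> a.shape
(37, 19)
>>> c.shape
(29, 17, 19)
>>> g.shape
(29, 29, 37, 17)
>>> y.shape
(17, 29)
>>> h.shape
(29, 29, 37, 17)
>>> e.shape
(7, 37, 29, 29)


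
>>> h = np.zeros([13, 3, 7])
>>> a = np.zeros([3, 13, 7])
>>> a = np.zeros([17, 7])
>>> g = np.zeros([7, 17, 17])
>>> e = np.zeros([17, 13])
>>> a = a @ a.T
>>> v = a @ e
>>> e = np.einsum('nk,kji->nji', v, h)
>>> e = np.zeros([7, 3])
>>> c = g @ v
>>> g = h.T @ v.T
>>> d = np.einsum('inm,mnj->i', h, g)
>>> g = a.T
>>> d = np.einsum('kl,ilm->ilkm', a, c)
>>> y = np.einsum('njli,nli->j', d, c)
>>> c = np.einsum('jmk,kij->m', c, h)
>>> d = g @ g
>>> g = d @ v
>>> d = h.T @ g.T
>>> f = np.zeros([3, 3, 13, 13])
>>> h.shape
(13, 3, 7)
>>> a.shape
(17, 17)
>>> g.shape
(17, 13)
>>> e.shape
(7, 3)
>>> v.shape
(17, 13)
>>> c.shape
(17,)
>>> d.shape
(7, 3, 17)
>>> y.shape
(17,)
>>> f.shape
(3, 3, 13, 13)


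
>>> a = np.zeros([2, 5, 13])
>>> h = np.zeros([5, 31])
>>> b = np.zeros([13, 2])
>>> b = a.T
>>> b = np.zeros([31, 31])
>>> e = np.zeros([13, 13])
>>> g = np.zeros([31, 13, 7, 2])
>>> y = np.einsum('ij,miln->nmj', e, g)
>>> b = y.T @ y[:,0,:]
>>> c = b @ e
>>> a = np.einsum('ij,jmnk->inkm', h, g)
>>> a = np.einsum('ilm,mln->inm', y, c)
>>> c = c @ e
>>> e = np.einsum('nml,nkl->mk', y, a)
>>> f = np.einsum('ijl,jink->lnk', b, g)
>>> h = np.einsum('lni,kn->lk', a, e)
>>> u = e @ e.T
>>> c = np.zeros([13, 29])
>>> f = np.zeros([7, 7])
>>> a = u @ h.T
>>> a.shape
(31, 2)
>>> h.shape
(2, 31)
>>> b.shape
(13, 31, 13)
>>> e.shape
(31, 13)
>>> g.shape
(31, 13, 7, 2)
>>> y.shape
(2, 31, 13)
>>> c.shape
(13, 29)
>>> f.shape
(7, 7)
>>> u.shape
(31, 31)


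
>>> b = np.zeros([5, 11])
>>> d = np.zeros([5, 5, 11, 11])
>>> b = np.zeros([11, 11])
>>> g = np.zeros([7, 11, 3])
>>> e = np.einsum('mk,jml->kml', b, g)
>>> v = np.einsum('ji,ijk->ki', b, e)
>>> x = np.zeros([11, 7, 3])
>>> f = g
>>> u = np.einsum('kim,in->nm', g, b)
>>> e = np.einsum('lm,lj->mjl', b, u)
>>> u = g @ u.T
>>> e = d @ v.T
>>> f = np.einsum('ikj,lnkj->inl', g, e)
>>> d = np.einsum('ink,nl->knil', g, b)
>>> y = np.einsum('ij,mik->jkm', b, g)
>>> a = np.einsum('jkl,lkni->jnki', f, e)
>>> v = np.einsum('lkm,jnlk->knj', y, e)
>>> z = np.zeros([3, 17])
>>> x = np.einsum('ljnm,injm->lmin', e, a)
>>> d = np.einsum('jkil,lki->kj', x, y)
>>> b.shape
(11, 11)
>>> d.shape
(3, 5)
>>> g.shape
(7, 11, 3)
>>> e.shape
(5, 5, 11, 3)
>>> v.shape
(3, 5, 5)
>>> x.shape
(5, 3, 7, 11)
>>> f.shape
(7, 5, 5)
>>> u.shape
(7, 11, 11)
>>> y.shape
(11, 3, 7)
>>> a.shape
(7, 11, 5, 3)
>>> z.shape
(3, 17)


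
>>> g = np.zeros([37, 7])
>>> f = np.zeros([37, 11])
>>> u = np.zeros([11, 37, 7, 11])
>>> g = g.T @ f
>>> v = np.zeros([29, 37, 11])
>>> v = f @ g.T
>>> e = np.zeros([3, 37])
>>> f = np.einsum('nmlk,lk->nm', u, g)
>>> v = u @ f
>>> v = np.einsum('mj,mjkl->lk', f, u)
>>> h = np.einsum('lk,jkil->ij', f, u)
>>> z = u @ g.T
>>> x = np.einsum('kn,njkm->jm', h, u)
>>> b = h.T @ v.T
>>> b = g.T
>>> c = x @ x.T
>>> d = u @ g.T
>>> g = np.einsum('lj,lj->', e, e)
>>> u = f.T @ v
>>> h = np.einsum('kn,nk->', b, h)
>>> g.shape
()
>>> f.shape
(11, 37)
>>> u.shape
(37, 7)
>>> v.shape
(11, 7)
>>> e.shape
(3, 37)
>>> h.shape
()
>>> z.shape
(11, 37, 7, 7)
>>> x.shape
(37, 11)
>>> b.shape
(11, 7)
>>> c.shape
(37, 37)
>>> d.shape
(11, 37, 7, 7)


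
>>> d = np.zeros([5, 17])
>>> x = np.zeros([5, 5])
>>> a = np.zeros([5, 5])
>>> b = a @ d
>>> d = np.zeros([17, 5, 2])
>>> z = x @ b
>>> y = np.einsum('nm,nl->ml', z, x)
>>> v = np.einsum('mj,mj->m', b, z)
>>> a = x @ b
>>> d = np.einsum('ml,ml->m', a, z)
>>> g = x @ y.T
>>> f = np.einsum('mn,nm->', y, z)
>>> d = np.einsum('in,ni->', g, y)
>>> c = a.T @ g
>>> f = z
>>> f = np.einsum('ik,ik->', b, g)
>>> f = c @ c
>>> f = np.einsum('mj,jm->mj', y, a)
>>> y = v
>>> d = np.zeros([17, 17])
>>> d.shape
(17, 17)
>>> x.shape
(5, 5)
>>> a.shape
(5, 17)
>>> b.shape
(5, 17)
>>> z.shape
(5, 17)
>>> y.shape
(5,)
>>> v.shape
(5,)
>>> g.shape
(5, 17)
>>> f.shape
(17, 5)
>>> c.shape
(17, 17)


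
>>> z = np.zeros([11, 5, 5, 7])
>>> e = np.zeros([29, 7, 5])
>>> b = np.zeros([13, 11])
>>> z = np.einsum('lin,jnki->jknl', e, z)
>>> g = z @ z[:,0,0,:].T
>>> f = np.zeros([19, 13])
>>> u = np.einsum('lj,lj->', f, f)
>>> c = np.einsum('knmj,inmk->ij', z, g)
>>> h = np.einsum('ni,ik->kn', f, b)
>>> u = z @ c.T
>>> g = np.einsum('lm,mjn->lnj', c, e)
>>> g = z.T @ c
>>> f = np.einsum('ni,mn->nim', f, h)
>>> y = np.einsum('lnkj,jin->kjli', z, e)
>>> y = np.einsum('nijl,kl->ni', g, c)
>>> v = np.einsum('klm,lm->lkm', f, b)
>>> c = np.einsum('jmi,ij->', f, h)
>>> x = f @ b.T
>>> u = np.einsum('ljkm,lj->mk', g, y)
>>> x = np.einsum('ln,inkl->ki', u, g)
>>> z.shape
(11, 5, 5, 29)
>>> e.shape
(29, 7, 5)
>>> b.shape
(13, 11)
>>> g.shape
(29, 5, 5, 29)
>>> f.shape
(19, 13, 11)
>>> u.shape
(29, 5)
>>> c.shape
()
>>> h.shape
(11, 19)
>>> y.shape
(29, 5)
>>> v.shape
(13, 19, 11)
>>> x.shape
(5, 29)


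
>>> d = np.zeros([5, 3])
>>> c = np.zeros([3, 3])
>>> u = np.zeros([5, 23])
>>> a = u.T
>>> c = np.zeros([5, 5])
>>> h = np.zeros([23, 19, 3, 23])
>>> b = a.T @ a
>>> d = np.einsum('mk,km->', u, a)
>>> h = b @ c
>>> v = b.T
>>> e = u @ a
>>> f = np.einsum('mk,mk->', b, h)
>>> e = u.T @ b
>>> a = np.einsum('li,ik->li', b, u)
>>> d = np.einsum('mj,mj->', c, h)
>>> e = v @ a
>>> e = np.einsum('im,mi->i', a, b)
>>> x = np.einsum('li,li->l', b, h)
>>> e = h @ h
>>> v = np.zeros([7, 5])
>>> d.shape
()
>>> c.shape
(5, 5)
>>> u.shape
(5, 23)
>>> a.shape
(5, 5)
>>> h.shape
(5, 5)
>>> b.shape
(5, 5)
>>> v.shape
(7, 5)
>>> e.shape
(5, 5)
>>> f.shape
()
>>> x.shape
(5,)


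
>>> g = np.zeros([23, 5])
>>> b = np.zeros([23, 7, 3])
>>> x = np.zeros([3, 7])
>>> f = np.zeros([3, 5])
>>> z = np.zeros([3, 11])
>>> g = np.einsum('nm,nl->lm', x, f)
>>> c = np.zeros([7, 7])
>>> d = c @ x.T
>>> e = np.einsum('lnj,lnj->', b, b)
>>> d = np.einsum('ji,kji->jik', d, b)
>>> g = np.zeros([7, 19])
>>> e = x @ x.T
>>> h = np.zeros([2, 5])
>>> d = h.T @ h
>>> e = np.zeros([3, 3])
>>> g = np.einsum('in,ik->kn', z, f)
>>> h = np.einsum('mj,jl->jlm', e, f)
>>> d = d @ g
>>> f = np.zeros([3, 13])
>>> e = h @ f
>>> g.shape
(5, 11)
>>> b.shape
(23, 7, 3)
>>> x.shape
(3, 7)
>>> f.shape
(3, 13)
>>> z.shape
(3, 11)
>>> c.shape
(7, 7)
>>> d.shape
(5, 11)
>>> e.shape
(3, 5, 13)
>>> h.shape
(3, 5, 3)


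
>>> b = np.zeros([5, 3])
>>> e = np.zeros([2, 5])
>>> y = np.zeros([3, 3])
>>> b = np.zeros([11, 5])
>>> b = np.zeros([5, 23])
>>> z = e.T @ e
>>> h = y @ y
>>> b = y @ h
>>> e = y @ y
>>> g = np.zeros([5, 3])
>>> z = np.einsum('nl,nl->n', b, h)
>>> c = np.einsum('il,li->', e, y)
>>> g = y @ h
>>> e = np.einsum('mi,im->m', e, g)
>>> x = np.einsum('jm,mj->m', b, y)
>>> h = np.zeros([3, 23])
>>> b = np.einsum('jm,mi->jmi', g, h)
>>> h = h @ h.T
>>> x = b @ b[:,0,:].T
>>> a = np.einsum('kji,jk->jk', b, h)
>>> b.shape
(3, 3, 23)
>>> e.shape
(3,)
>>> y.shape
(3, 3)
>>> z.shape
(3,)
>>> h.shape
(3, 3)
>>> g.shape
(3, 3)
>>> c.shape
()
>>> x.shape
(3, 3, 3)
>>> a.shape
(3, 3)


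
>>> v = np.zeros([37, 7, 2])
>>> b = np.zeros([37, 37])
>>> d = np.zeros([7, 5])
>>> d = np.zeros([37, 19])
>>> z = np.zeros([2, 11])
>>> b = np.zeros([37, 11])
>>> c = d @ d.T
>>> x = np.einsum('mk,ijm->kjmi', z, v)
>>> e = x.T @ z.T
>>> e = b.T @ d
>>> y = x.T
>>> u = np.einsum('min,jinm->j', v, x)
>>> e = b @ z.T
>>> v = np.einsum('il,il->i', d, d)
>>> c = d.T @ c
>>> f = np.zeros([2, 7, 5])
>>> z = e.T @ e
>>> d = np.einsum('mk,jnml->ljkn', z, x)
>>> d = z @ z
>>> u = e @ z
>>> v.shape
(37,)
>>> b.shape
(37, 11)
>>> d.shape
(2, 2)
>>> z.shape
(2, 2)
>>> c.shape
(19, 37)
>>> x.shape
(11, 7, 2, 37)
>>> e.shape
(37, 2)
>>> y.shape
(37, 2, 7, 11)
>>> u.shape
(37, 2)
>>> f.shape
(2, 7, 5)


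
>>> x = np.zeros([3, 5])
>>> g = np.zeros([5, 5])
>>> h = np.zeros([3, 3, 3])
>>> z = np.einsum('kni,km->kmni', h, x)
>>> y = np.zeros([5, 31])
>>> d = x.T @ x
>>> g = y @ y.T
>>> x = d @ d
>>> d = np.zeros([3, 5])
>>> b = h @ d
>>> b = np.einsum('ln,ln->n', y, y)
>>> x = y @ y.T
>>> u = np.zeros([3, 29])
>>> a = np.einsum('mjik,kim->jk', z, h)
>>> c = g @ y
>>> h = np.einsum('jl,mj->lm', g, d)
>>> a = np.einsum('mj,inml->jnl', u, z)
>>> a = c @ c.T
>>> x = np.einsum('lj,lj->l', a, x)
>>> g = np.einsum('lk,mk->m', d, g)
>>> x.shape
(5,)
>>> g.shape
(5,)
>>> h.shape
(5, 3)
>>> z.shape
(3, 5, 3, 3)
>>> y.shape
(5, 31)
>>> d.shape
(3, 5)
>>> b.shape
(31,)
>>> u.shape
(3, 29)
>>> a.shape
(5, 5)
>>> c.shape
(5, 31)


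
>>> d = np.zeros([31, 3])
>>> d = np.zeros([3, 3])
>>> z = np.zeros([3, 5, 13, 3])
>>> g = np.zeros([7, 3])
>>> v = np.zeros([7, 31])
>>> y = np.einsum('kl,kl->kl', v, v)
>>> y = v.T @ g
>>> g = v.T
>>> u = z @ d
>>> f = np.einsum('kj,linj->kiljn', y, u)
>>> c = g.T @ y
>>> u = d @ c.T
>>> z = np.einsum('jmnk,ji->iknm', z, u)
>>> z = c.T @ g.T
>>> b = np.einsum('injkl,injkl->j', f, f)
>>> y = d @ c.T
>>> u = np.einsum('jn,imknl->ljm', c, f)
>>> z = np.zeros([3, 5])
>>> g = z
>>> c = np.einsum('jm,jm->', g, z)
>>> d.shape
(3, 3)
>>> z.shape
(3, 5)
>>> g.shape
(3, 5)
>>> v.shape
(7, 31)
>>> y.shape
(3, 7)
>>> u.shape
(13, 7, 5)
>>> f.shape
(31, 5, 3, 3, 13)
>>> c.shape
()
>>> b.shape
(3,)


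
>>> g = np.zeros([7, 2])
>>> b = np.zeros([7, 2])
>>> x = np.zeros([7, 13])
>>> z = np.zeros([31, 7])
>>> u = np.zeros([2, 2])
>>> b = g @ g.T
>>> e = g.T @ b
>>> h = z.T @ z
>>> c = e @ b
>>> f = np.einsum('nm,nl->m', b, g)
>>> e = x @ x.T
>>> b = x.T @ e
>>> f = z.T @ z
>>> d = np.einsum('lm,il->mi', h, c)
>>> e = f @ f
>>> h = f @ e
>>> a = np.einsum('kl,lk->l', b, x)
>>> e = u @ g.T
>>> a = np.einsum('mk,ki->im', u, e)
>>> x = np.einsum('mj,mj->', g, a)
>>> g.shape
(7, 2)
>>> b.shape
(13, 7)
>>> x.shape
()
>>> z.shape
(31, 7)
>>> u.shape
(2, 2)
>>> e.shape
(2, 7)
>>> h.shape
(7, 7)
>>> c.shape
(2, 7)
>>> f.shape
(7, 7)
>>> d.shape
(7, 2)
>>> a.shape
(7, 2)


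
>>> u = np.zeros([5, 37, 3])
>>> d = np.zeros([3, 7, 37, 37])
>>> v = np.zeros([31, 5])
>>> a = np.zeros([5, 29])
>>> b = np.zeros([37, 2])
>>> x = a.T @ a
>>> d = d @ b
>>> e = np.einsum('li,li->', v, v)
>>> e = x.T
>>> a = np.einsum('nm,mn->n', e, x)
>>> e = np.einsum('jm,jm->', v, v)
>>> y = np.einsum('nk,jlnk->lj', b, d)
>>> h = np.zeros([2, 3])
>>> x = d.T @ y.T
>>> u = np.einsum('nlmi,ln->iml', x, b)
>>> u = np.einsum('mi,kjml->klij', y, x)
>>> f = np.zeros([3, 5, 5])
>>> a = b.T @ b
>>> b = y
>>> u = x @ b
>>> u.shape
(2, 37, 7, 3)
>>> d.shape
(3, 7, 37, 2)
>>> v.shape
(31, 5)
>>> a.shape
(2, 2)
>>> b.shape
(7, 3)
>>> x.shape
(2, 37, 7, 7)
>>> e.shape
()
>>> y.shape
(7, 3)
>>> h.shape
(2, 3)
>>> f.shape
(3, 5, 5)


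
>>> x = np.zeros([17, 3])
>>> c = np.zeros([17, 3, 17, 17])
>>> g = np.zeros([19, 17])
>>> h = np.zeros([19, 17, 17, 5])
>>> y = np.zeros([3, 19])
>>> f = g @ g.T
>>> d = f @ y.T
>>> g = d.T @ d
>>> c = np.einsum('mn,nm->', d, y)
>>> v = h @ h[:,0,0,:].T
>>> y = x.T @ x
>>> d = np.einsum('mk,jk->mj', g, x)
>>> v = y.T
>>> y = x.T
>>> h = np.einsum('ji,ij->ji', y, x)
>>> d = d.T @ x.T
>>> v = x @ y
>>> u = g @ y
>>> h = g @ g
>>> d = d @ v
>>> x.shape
(17, 3)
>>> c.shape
()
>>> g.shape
(3, 3)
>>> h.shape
(3, 3)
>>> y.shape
(3, 17)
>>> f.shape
(19, 19)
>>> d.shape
(17, 17)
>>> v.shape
(17, 17)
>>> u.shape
(3, 17)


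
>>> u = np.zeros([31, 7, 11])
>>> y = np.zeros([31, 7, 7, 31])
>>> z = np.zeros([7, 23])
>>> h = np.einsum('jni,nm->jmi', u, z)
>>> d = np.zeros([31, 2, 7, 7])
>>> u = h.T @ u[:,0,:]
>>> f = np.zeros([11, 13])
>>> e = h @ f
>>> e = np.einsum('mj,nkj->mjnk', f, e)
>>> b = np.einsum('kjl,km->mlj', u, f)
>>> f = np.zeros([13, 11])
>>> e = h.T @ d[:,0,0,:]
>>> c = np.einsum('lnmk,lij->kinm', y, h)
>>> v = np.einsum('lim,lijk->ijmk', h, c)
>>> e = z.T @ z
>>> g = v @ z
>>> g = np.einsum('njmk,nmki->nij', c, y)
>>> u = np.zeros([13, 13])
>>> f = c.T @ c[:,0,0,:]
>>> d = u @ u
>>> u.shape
(13, 13)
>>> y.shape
(31, 7, 7, 31)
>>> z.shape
(7, 23)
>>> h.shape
(31, 23, 11)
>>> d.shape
(13, 13)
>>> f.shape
(7, 7, 23, 7)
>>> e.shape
(23, 23)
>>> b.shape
(13, 11, 23)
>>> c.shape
(31, 23, 7, 7)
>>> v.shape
(23, 7, 11, 7)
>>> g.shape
(31, 31, 23)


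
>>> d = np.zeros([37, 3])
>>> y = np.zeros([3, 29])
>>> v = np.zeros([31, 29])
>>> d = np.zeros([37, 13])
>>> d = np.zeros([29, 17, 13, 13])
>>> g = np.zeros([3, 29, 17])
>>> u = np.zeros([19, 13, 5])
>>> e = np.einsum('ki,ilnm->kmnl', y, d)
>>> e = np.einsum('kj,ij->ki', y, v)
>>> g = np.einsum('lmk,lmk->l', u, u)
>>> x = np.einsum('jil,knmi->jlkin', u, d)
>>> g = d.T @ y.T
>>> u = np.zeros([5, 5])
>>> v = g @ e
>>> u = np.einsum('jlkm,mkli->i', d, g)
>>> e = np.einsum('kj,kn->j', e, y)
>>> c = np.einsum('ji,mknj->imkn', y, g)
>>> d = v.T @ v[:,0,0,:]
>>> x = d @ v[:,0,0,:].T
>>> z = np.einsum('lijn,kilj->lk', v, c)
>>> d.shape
(31, 17, 13, 31)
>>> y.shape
(3, 29)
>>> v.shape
(13, 13, 17, 31)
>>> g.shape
(13, 13, 17, 3)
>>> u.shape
(3,)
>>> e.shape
(31,)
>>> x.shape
(31, 17, 13, 13)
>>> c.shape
(29, 13, 13, 17)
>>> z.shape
(13, 29)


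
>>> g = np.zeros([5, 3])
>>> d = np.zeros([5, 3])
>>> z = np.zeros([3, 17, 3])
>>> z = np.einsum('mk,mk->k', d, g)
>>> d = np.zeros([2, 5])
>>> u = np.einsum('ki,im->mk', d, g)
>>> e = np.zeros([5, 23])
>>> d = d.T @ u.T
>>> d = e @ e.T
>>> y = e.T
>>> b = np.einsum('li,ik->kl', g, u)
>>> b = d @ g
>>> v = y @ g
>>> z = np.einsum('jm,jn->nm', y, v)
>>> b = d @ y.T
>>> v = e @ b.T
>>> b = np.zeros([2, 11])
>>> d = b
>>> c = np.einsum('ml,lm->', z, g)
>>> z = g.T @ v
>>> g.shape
(5, 3)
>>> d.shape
(2, 11)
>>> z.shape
(3, 5)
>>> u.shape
(3, 2)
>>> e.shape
(5, 23)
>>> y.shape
(23, 5)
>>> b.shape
(2, 11)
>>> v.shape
(5, 5)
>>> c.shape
()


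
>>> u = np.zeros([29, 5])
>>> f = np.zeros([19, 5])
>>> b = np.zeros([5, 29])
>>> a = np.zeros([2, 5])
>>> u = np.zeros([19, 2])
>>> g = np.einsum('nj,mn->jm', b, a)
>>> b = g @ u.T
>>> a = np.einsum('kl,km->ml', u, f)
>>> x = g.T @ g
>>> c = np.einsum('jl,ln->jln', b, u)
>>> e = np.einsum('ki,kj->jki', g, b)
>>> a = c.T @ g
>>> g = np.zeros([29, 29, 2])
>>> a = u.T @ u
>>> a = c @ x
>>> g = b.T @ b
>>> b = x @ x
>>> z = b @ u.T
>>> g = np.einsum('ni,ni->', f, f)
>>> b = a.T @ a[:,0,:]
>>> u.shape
(19, 2)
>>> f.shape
(19, 5)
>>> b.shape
(2, 19, 2)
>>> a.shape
(29, 19, 2)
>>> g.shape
()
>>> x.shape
(2, 2)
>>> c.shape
(29, 19, 2)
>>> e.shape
(19, 29, 2)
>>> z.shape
(2, 19)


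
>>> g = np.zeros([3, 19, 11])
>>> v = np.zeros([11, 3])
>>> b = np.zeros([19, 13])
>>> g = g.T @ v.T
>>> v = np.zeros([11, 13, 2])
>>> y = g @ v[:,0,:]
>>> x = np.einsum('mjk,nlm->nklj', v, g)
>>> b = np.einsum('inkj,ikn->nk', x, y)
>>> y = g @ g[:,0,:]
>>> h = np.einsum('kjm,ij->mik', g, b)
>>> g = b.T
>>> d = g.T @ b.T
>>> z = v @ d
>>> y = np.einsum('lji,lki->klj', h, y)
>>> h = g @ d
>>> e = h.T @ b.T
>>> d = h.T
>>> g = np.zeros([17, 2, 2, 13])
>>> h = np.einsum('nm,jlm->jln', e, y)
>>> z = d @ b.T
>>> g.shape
(17, 2, 2, 13)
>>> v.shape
(11, 13, 2)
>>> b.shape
(2, 19)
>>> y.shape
(19, 11, 2)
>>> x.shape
(11, 2, 19, 13)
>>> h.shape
(19, 11, 2)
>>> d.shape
(2, 19)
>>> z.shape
(2, 2)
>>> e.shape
(2, 2)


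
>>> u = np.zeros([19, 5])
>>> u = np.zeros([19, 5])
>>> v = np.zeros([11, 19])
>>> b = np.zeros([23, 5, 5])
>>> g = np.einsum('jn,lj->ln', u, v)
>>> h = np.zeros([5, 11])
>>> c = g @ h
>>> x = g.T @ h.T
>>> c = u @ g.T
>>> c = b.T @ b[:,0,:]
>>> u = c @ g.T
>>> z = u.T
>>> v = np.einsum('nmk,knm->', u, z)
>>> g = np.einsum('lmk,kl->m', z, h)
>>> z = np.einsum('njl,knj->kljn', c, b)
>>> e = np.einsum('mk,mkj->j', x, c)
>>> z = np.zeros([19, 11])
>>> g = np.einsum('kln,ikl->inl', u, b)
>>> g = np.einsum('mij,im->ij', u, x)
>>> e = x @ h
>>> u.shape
(5, 5, 11)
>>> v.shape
()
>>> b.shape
(23, 5, 5)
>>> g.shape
(5, 11)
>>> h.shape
(5, 11)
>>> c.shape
(5, 5, 5)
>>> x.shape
(5, 5)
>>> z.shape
(19, 11)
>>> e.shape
(5, 11)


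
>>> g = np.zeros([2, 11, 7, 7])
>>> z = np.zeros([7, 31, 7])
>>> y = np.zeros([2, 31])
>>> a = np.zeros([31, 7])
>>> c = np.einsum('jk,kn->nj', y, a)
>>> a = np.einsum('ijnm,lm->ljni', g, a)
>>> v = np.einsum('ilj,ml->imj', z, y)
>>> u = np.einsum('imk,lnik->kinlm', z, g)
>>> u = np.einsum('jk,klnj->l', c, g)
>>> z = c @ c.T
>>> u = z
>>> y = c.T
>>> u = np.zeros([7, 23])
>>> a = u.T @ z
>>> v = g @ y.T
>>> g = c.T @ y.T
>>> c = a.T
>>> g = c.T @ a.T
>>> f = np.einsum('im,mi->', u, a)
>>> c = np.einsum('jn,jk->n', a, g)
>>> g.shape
(23, 23)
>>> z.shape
(7, 7)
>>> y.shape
(2, 7)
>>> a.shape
(23, 7)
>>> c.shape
(7,)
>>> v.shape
(2, 11, 7, 2)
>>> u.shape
(7, 23)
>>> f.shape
()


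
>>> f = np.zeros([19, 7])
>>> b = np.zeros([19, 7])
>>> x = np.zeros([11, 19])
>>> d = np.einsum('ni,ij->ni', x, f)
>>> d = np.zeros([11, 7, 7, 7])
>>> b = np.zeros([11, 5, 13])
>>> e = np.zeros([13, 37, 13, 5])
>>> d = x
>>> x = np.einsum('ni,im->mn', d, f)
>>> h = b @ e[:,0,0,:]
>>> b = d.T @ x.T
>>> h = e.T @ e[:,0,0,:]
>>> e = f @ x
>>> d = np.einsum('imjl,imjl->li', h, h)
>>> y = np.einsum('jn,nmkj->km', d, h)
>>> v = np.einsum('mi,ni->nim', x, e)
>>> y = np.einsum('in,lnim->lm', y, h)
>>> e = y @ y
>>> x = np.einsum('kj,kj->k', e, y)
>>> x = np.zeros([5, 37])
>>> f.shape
(19, 7)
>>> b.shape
(19, 7)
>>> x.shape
(5, 37)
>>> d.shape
(5, 5)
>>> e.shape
(5, 5)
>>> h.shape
(5, 13, 37, 5)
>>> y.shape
(5, 5)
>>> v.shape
(19, 11, 7)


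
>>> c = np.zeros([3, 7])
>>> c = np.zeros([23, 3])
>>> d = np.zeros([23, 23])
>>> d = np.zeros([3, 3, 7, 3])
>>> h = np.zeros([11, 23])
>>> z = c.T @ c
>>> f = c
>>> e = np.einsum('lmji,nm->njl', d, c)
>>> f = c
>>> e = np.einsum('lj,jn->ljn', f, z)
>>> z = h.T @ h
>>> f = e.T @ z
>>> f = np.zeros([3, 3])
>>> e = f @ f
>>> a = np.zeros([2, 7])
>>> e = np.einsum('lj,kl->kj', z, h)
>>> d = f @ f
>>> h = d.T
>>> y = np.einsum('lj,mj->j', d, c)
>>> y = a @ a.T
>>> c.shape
(23, 3)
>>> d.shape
(3, 3)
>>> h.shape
(3, 3)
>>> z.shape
(23, 23)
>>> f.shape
(3, 3)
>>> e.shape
(11, 23)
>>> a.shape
(2, 7)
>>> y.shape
(2, 2)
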